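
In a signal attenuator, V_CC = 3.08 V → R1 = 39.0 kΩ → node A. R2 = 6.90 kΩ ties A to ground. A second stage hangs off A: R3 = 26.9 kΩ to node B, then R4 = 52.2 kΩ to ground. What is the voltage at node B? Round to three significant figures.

V_B ≈ 0.284 V

Looking into the second stage from A: R3 + R4 = 79.10 kΩ appears in parallel with R2.
Effective lower resistance at A: R2 ‖ 79.10 = 6.346 kΩ.
V_A = 3.08 × 6.346/(39.0 + 6.346) = 0.4311 V.
Then the unloaded second divider: V_B = V_A × R4/(R3+R4) = 0.4311 × 0.6599 = 0.2845 V.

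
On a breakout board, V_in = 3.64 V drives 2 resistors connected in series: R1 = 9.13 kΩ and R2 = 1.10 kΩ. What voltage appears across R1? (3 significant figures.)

Total series resistance ΣR = 9.13 + 1.10 = 10.23 kΩ.
V = V_in · R/ΣR = 3.64 × 0.8925 = 3.249 V.

V ≈ 3.25 V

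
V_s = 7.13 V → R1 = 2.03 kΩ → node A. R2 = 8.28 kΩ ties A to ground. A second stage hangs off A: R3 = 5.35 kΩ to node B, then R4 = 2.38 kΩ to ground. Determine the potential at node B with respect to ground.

Node A sees R2 in parallel with the series input of stage 2, R3 + R4 = 7.730 kΩ.
R2 ‖ (R3+R4) = 3.998 kΩ.
So V_A = 7.13 × 0.6632 = 4.729 V.
V_B = V_A × 0.3079 = 1.456 V.

V_B ≈ 1.46 V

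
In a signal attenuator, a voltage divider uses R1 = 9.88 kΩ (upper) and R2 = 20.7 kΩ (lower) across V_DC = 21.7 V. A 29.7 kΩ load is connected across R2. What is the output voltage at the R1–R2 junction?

The load sits in parallel with R2, giving an effective lower resistance R2' = R2·R_L/(R2+R_L) = 12.20 kΩ.
Now apply the divider: V_out = 21.7 × 0.5525 = 11.99 V.
(Unloaded it would be 14.7 V; the load pulls it down.)

V_out ≈ 12.0 V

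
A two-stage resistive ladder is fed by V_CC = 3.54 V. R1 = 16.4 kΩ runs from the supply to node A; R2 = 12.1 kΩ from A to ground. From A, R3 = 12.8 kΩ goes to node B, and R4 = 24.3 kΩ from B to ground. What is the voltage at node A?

Node A sees R2 in parallel with the series input of stage 2, R3 + R4 = 37.10 kΩ.
R2 ‖ (R3+R4) = 9.124 kΩ.
So V_A = 3.54 × 0.3575 = 1.265 V.

V_A ≈ 1.27 V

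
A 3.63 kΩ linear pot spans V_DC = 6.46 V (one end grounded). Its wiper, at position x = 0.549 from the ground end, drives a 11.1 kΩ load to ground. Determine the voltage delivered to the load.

The pot divides into 1.637 kΩ above the wiper and 1.993 kΩ below.
R_L loads the lower segment: effective lower R = 1.690 kΩ.
Then V_out = V_DC · 1.690/(1.637 + 1.690) = 3.281 V.

V_out ≈ 3.28 V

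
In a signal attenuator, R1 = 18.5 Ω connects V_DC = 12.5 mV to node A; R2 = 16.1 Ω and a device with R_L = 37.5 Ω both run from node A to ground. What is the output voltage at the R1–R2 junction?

V_out ≈ 4.73 mV

R2 ‖ R_L = (16.1 × 37.5)/(16.1 + 37.5) = 11.26 Ω.
Now apply the divider: V_out = 12.5 × 0.3784 = 4.731 mV.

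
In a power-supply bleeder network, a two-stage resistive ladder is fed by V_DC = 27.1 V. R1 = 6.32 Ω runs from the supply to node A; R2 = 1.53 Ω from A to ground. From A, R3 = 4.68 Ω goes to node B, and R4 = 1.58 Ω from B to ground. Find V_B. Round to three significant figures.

The second stage (R3 + R4 = 6.260 Ω) loads node A in parallel with R2.
R2 ‖ (R3+R4) = 1.229 Ω.
So V_A = 27.1 × 0.1629 = 4.413 V.
Then the unloaded second divider: V_B = V_A × R4/(R3+R4) = 4.413 × 0.2524 = 1.114 V.

V_B ≈ 1.11 V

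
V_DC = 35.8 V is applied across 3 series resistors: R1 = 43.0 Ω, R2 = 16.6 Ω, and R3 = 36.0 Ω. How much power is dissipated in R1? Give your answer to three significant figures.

The common current is I = 35.8/95.60 = 0.3745 A.
P = I²R = 0.1402 × 43.0 = 6.030 W.

P ≈ 6.03 W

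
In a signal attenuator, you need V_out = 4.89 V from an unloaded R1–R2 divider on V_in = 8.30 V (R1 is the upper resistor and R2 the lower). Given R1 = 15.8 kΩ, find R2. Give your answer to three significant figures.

Required fraction k = V_out/V_in = 0.5892.
So R2 = R1 · V_out/(V_in − V_out) = 15.8 × 4.89/(8.30 − 4.89) = 15.8 × 1.434 = 22.66 kΩ.

R2 ≈ 22.7 kΩ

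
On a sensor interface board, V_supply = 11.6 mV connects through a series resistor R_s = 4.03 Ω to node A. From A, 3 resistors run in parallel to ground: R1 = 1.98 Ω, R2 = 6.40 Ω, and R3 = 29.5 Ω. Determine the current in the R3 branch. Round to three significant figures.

I ≈ 0.103 mA

Equivalent of the parallel group: R_p = 1.438 Ω.
V_A by voltage divider: V_A = 11.6 × 1.438/(4.03 + 1.438) = 3.051 mV.
I(R3) = V_A / R3 = 3.051/29.5 = 0.1034 mA.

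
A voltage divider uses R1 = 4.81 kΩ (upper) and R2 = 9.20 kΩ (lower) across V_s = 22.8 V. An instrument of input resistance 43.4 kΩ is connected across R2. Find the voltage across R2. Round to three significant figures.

V_out ≈ 14.0 V

R2 ‖ R_L = (9.20 × 43.4)/(9.20 + 43.4) = 7.591 kΩ.
Now apply the divider: V_out = 22.8 × 0.6121 = 13.96 V.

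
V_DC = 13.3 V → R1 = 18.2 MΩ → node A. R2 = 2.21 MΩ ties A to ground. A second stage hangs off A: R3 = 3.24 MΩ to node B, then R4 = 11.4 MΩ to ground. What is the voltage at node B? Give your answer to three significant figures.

Node A sees R2 in parallel with the series input of stage 2, R3 + R4 = 14.64 MΩ.
R2 ‖ (R3+R4) = 1.920 MΩ.
So V_A = 13.3 × 0.09543 = 1.269 V.
Stage 2 is unloaded, so V_B = V_A · R4/(R3+R4) = 1.269 × 11.4/14.64 = 0.9884 V.

V_B ≈ 0.988 V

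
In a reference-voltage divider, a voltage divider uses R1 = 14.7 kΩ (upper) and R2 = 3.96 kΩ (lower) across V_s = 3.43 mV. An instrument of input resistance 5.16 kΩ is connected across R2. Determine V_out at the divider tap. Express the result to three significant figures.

V_out ≈ 0.454 mV

First combine the lower leg with the load: R2 ‖ R_L = 2.241 kΩ.
Then V_out = V_s · R2'/(R1 + R2') = 3.43 × 2.241/16.94 = 0.4536 mV.
(Unloaded it would be 0.728 mV; the load pulls it down.)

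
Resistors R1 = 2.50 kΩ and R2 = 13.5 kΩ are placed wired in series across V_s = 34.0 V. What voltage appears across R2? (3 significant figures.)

Series total: ΣR = 2.50 + 13.5 = 16.00 kΩ.
By the voltage-divider rule, V = 34.0 × 13.50/16.00 = 28.69 V.

V ≈ 28.7 V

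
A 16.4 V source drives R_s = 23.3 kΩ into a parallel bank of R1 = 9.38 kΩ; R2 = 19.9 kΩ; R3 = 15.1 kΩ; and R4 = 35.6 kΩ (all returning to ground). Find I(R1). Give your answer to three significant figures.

I ≈ 0.255 mA

Equivalent of the parallel group: R_p = 3.981 kΩ.
V_A = 16.4 × 3.981/27.28 = 2.393 V.
Branch current I = V_A/R1 = 2.393/9.38 = 0.2552 mA.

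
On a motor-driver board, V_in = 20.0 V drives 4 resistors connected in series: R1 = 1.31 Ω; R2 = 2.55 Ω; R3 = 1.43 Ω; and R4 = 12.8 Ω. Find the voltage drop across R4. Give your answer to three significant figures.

ΣR = 1.31 + 2.55 + 1.43 + 12.8 = 18.09 Ω.
Voltage divider: V = V_in · (12.80 / 18.09) = 20.0 × 0.7076 = 14.15 V.

V ≈ 14.2 V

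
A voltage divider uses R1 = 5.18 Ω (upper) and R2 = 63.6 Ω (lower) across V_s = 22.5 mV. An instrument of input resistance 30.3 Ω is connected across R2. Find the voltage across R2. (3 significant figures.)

The load sits in parallel with R2, giving an effective lower resistance R2' = R2·R_L/(R2+R_L) = 20.52 Ω.
Voltage divider with the loaded lower leg: V_out = 22.5 × 20.52/(5.18 + 20.52) = 22.5 × 0.7985 = 17.97 mV.

V_out ≈ 18.0 mV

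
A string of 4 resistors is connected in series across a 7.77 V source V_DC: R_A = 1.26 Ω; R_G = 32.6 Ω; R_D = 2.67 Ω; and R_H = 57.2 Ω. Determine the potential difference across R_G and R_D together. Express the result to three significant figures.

V ≈ 2.92 V

Series total: ΣR = 1.26 + 32.6 + 2.67 + 57.2 = 93.73 Ω.
R_{R_G..R_D} = 32.6 + 2.67 = 35.27 Ω.
Voltage divider: V = V_DC · (35.27 / 93.73) = 7.77 × 0.3763 = 2.924 V.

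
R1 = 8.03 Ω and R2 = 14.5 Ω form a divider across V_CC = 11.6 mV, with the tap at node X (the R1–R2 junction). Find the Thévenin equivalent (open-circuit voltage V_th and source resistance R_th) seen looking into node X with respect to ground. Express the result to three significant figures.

V_th ≈ 7.47 mV, R_th ≈ 5.17 Ω

V_th is the unloaded tap voltage: V_CC · R2/(R1+R2) = 11.6 × 0.6436 = 7.466 mV.
Zeroing V_CC shorts the top of R1 to ground, so R_th = R1 ‖ R2 = 5.168 Ω.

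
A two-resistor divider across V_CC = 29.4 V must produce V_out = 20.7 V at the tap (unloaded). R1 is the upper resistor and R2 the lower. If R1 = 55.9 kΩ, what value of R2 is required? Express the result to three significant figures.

R2 ≈ 133 kΩ

V_out/V_CC = R2/(R1+R2) = 0.7041.
R2 = R1 · 0.7041/(1 − 0.7041) = 133.0 kΩ.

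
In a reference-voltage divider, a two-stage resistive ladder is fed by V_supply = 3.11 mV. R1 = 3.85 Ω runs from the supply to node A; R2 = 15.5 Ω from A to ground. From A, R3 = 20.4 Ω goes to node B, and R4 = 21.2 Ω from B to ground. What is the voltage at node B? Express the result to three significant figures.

Looking into the second stage from A: R3 + R4 = 41.60 Ω appears in parallel with R2.
Effective lower resistance at A: R2 ‖ 41.60 = 11.29 Ω.
First divider: V_A = V_supply · 11.29/(3.85 + 11.29) = 2.319 mV.
V_B = V_A × 0.5096 = 1.182 mV.

V_B ≈ 1.18 mV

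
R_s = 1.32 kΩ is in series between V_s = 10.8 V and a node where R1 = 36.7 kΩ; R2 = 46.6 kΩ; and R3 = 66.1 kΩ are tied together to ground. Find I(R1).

Combine the parallel branches: R_p = (1/36.7 + 1/46.6 + 1/66.1)⁻¹ = 15.67 kΩ.
V_A = 10.8 × 15.67/16.99 = 9.961 V.
Branch current I = V_A/R1 = 9.961/36.7 = 0.2714 mA.
(Equivalently: I_total = 0.6358 mA, then current-divider fraction G_k/ΣG = 0.4268.)

I ≈ 0.271 mA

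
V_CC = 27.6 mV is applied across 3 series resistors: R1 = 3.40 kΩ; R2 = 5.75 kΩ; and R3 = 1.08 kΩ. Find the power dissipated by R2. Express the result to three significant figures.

P ≈ 41.9 nW

Series current I = V_CC/ΣR = 27.6/10.23 = 2.698 µA.
P(R2) = I²·R2 = (2.698)² × 5.75 = 41.85 nW.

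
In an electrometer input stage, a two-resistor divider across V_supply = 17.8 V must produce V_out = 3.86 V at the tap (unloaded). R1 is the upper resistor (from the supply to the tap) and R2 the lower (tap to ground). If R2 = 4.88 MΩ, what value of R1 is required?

The divider ratio is R2/(R1+R2) = 3.86/17.8 = 0.2169.
Rearranging, R1 = R2·(1−k)/k = 4.88 × 3.611 = 17.62 MΩ.

R1 ≈ 17.6 MΩ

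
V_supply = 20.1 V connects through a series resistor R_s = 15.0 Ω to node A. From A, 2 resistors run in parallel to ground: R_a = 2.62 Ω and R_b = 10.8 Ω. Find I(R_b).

I ≈ 0.229 A

Combine the parallel branches: R_p = (1/2.62 + 1/10.8)⁻¹ = 2.108 Ω.
Node voltage V_A = V_supply · R_p/(R_s + R_p) = 20.1 × 0.1232 = 2.477 V.
Branch current I = V_A/R_b = 2.477/10.8 = 0.2294 A.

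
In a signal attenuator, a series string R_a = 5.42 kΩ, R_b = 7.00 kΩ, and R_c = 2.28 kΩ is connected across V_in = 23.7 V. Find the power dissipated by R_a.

P ≈ 14.1 mW

ΣR = 14.70 kΩ → I = 23.7/14.70 = 1.612 mA.
P(R_a) = I²·R_a = (1.612)² × 5.42 = 14.09 mW.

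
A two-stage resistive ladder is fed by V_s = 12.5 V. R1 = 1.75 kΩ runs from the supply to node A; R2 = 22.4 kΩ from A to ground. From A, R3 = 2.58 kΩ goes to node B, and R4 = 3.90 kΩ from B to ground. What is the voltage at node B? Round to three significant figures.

V_B ≈ 5.58 V

Node A sees R2 in parallel with the series input of stage 2, R3 + R4 = 6.480 kΩ.
R2 ‖ (R3+R4) = 5.026 kΩ.
So V_A = 12.5 × 0.7417 = 9.272 V.
Stage 2 is unloaded, so V_B = V_A · R4/(R3+R4) = 9.272 × 3.90/6.480 = 5.580 V.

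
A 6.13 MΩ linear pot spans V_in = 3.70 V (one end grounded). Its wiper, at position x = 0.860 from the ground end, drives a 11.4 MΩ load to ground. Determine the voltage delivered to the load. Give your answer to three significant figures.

Split the track: R_lower = x·R_p = 5.272 MΩ, R_upper = (1−x)·R_p = 0.8582 MΩ.
(x·R_p) ‖ R_L = 3.605 MΩ.
Loaded-divider output: V_out = 3.70 × 0.8077 = 2.989 V.

V_out ≈ 2.99 V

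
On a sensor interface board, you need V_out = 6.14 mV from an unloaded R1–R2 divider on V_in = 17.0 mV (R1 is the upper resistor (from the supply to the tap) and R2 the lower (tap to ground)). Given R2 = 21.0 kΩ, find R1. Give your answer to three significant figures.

The divider ratio is R2/(R1+R2) = 6.14/17.0 = 0.3612.
Rearranging, R1 = R2·(1−k)/k = 21.0 × 1.769 = 37.14 kΩ.

R1 ≈ 37.1 kΩ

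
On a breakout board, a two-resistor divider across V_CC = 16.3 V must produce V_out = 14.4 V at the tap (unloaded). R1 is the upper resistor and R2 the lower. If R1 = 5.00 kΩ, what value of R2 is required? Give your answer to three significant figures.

R2 ≈ 37.9 kΩ

Required fraction k = V_out/V_CC = 0.8834.
R2 = R1 · 0.8834/(1 − 0.8834) = 37.89 kΩ.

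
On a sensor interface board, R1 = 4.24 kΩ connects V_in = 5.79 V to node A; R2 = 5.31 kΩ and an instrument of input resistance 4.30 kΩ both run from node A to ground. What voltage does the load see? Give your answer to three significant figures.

V_out ≈ 2.08 V

R2 ‖ R_L = (5.31 × 4.30)/(5.31 + 4.30) = 2.376 kΩ.
Then V_out = V_in · R2'/(R1 + R2') = 5.79 × 2.376/6.616 = 2.079 V.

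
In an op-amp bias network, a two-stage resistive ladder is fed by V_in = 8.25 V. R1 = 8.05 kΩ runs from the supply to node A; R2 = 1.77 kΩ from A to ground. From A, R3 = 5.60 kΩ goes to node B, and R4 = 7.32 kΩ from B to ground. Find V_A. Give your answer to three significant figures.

V_A ≈ 1.34 V

Node A sees R2 in parallel with the series input of stage 2, R3 + R4 = 12.92 kΩ.
R2 ‖ (R3+R4) = 1.557 kΩ.
V_A = 8.25 × 1.557/(8.05 + 1.557) = 1.337 V.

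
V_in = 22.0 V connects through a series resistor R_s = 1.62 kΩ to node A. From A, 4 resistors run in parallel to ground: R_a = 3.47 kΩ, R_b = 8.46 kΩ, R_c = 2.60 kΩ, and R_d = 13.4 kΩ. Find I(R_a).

I ≈ 2.64 mA

Parallel bank: R_p = 1/(1/3.47 + 1/8.46 + 1/2.60 + 1/13.4) = 1.155 kΩ.
V_A = 22.0 × 1.155/2.775 = 9.158 V.
Branch current I = V_A/R_a = 9.158/3.47 = 2.639 mA.
(Check via current divider: I_total = 7.927 mA; share G_k/ΣG = 0.3329 → same result.)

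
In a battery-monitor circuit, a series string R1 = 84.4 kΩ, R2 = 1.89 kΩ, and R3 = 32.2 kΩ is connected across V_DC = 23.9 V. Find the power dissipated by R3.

Series current I = V_DC/ΣR = 23.9/118.5 = 0.2017 mA.
P = I²R = 0.04068 × 32.2 = 1.310 mW.

P ≈ 1.31 mW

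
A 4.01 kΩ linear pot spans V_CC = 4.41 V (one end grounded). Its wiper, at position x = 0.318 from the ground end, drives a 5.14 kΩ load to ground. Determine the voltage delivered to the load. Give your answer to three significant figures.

Lower segment x·R_p = 1.275 kΩ; upper segment (1−x)·R_p = 2.735 kΩ.
R_L loads the lower segment: effective lower R = 1.022 kΩ.
Loaded-divider output: V_out = 4.41 × 0.2720 = 1.199 V.

V_out ≈ 1.20 V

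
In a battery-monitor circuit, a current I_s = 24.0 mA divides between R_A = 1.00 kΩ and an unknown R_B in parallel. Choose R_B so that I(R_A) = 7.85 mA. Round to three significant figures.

R_B ≈ 0.486 kΩ

The fraction through R_A equals R_B/(R_A+R_B).
7.85/24.0 = R_B/(R_A + R_B) → R_B = R_A · (0.3271)/(1 − 0.3271) = 1.00 × 0.4861 = 0.4861 kΩ.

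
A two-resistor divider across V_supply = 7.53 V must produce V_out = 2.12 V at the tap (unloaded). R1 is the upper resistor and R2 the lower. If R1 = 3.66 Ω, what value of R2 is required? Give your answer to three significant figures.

R2 ≈ 1.43 Ω

The divider ratio is R2/(R1+R2) = 2.12/7.53 = 0.2815.
R2 = R1 · 0.2815/(1 − 0.2815) = 1.434 Ω.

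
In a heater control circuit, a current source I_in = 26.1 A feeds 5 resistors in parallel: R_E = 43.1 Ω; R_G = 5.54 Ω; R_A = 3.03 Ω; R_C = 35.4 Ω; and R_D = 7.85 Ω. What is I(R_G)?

I ≈ 6.83 A

Conductances: ΣG = 1/43.1 + 1/5.54 + 1/3.03 + 1/35.4 + 1/7.85 = 0.6894 (1/Ω).
By the current-divider rule, I = I_in · G_k/ΣG = 26.1 × 0.2618 = 6.834 A.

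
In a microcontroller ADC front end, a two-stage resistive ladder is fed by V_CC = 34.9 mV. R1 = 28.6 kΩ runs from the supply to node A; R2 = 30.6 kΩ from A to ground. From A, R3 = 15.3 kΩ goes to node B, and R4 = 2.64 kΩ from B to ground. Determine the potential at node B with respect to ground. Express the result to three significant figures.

Looking into the second stage from A: R3 + R4 = 17.94 kΩ appears in parallel with R2.
Effective lower resistance at A: R2 ‖ 17.94 = 11.31 kΩ.
First divider: V_A = V_CC · 11.31/(28.6 + 11.31) = 9.890 mV.
V_B = V_A × 0.1472 = 1.455 mV.

V_B ≈ 1.46 mV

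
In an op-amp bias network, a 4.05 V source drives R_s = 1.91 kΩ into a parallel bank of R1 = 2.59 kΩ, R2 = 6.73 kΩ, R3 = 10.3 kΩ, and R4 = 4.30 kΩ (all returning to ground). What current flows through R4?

Combine the parallel branches: R_p = (1/2.59 + 1/6.73 + 1/10.3 + 1/4.30)⁻¹ = 1.157 kΩ.
V_A = 4.05 × 1.157/3.067 = 1.528 V.
I(R4) = V_A / R4 = 1.528/4.30 = 0.3553 mA.
(Check via current divider: I_total = 1.321 mA; share G_k/ΣG = 0.2691 → same result.)

I ≈ 0.355 mA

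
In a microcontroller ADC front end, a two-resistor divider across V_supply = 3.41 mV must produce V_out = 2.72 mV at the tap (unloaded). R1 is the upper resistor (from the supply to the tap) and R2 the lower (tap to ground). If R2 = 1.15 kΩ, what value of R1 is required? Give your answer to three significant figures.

Required fraction k = V_out/V_supply = 0.7977.
Rearranging, R1 = R2·(1−k)/k = 1.15 × 0.2537 = 0.2917 kΩ.

R1 ≈ 0.292 kΩ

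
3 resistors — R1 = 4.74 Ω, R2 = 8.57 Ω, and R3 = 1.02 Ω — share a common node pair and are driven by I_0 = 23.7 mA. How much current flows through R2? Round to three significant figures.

Total conductance ΣG = 1/4.74 + 1/8.57 + 1/1.02 = 1.308 (units of 1/Ω).
R2 takes the fraction G_k/ΣG = 0.1167/1.308 = 0.08921, so I = 23.7 × 0.08921 = 2.114 mA.

I ≈ 2.11 mA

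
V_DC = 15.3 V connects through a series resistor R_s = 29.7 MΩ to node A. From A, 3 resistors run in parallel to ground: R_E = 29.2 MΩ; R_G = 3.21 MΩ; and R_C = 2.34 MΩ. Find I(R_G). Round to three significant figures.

I ≈ 0.199 µA

Equivalent of the parallel group: R_p = 1.293 MΩ.
V_A by voltage divider: V_A = 15.3 × 1.293/(29.7 + 1.293) = 0.6385 V.
I(R_G) = V_A / R_G = 0.6385/3.21 = 0.1989 µA.
(Equivalently: I_total = 0.4937 µA, then current-divider fraction G_k/ΣG = 0.4029.)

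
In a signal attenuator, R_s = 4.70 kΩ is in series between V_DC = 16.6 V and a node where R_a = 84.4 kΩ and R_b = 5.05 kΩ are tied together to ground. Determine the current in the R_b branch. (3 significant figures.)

I ≈ 1.65 mA

Combine the parallel branches: R_p = (1/84.4 + 1/5.05)⁻¹ = 4.765 kΩ.
Node voltage V_A = V_DC · R_p/(R_s + R_p) = 16.6 × 0.5034 = 8.357 V.
Branch current I = V_A/R_b = 8.357/5.05 = 1.655 mA.
(Equivalently: I_total = 1.754 mA, then current-divider fraction G_k/ΣG = 0.9435.)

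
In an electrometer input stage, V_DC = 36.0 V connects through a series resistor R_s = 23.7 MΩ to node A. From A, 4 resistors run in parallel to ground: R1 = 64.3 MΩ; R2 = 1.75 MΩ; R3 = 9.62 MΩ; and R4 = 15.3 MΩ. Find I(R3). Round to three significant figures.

Parallel bank: R_p = 1/(1/64.3 + 1/1.75 + 1/9.62 + 1/15.3) = 1.322 MΩ.
Node voltage V_A = V_DC · R_p/(R_s + R_p) = 36.0 × 0.05284 = 1.902 V.
Branch current I = V_A/R3 = 1.902/9.62 = 0.1977 µA.

I ≈ 0.198 µA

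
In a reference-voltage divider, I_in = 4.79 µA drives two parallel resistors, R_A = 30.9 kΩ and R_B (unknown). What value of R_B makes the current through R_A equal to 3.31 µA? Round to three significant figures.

R_B ≈ 69.1 kΩ

The fraction through R_A equals R_B/(R_A+R_B).
3.31/4.79 = R_B/(R_A + R_B) → R_B = R_A · (0.6910)/(1 − 0.6910) = 30.9 × 2.236 = 69.11 kΩ.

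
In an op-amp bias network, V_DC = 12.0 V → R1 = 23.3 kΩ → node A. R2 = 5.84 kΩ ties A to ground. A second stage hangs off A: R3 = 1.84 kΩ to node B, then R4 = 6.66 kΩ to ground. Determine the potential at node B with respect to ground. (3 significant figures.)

V_B ≈ 1.22 V

Node A sees R2 in parallel with the series input of stage 2, R3 + R4 = 8.500 kΩ.
R2 ‖ (R3+R4) = 3.462 kΩ.
V_A = 12.0 × 3.462/(23.3 + 3.462) = 1.552 V.
Then the unloaded second divider: V_B = V_A × R4/(R3+R4) = 1.552 × 0.7835 = 1.216 V.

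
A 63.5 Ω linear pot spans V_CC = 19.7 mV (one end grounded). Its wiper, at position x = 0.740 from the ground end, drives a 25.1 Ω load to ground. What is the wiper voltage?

Lower segment x·R_p = 46.99 Ω; upper segment (1−x)·R_p = 16.51 Ω.
(x·R_p) ‖ R_L = 16.36 Ω.
Then V_out = V_CC · 16.36/(16.51 + 16.36) = 9.805 mV.

V_out ≈ 9.81 mV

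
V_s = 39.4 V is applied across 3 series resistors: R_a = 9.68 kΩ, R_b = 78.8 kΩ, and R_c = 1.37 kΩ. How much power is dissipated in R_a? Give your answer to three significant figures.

P ≈ 1.86 mW

Series current I = V_s/ΣR = 39.4/89.85 = 0.4385 mA.
V(R_a) = I·R = 4.245 V; P = V·I = 4.245 × 0.4385 = 1.861 mW.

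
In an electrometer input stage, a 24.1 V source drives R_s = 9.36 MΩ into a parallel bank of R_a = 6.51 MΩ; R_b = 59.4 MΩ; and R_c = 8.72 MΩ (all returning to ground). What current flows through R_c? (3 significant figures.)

I ≈ 0.753 µA

Equivalent of the parallel group: R_p = 3.507 MΩ.
Node voltage V_A = V_in · R_p/(R_s + R_p) = 24.1 × 0.2726 = 6.569 V.
I(R_c) = V_A / R_c = 6.569/8.72 = 0.7533 µA.
(Check via current divider: I_total = 1.873 µA; share G_k/ΣG = 0.4022 → same result.)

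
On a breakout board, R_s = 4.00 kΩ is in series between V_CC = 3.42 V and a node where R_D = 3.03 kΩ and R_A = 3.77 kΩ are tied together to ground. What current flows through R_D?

Combine the parallel branches: R_p = (1/3.03 + 1/3.77)⁻¹ = 1.680 kΩ.
Node voltage V_A = V_CC · R_p/(R_s + R_p) = 3.42 × 0.2958 = 1.011 V.
Branch current I = V_A/R_D = 1.011/3.03 = 0.3338 mA.

I ≈ 0.334 mA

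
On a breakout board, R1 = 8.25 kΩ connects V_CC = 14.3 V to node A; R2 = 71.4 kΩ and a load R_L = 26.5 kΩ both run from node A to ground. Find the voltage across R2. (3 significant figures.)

V_out ≈ 10.0 V

R2 ‖ R_L = (71.4 × 26.5)/(71.4 + 26.5) = 19.33 kΩ.
Then V_out = V_CC · R2'/(R1 + R2') = 14.3 × 19.33/27.58 = 10.02 V.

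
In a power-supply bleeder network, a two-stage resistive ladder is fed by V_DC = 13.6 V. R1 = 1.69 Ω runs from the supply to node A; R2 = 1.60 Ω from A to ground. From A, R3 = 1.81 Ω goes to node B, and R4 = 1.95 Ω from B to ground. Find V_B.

Node A sees R2 in parallel with the series input of stage 2, R3 + R4 = 3.760 Ω.
R2 ‖ (R3+R4) = 1.122 Ω.
So V_A = 13.6 × 0.3991 = 5.428 V.
Then the unloaded second divider: V_B = V_A × R4/(R3+R4) = 5.428 × 0.5186 = 2.815 V.

V_B ≈ 2.81 V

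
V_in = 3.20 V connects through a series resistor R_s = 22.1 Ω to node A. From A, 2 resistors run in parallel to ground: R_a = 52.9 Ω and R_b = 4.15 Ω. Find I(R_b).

I ≈ 0.114 A

Combine the parallel branches: R_p = (1/52.9 + 1/4.15)⁻¹ = 3.848 Ω.
V_A = 3.20 × 3.848/25.95 = 0.4746 V.
I(R_b) = V_A / R_b = 0.4746/4.15 = 0.1144 A.
(Check via current divider: I_total = 0.1233 A; share G_k/ΣG = 0.9273 → same result.)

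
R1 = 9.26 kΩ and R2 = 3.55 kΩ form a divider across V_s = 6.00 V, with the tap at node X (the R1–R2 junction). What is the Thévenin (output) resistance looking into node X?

With V_s suppressed (replaced by a short), R_th = R1 ‖ R2 = (9.260 × 3.55)/(9.260 + 3.55) = 2.566 kΩ.

R_th ≈ 2.57 kΩ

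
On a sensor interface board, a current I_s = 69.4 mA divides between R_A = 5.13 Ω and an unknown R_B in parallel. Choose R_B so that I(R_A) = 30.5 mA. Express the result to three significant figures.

The fraction through R_A equals R_B/(R_A+R_B).
30.5/69.4 = R_B/(R_A + R_B) → R_B = R_A · (0.4395)/(1 − 0.4395) = 5.13 × 0.7841 = 4.022 Ω.

R_B ≈ 4.02 Ω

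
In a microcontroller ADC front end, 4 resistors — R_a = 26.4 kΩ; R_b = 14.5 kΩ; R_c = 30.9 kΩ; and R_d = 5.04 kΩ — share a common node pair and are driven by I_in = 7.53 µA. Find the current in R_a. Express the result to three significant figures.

Total conductance ΣG = 1/26.4 + 1/14.5 + 1/30.9 + 1/5.04 = 0.3376 (units of 1/kΩ).
By the current-divider rule, I = I_in · G_k/ΣG = 7.53 × 0.1122 = 0.8448 µA.

I ≈ 0.845 µA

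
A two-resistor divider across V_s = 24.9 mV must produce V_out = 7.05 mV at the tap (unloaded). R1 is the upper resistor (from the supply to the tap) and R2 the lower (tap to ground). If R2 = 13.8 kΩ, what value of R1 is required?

The divider ratio is R2/(R1+R2) = 7.05/24.9 = 0.2831.
R1 = R2·(1/k − 1) = 13.8 × 2.532 = 34.94 kΩ.

R1 ≈ 34.9 kΩ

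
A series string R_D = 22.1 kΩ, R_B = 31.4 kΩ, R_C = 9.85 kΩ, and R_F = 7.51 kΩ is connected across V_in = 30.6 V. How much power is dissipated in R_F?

ΣR = 70.86 kΩ → I = 30.6/70.86 = 0.4318 mA.
V(R_F) = I·R = 3.243 V; P = V·I = 3.243 × 0.4318 = 1.400 mW.

P ≈ 1.40 mW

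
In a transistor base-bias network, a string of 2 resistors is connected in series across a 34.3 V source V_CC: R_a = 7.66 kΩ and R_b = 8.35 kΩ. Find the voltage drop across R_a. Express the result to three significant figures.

V ≈ 16.4 V

Total series resistance ΣR = 7.66 + 8.35 = 16.01 kΩ.
By the voltage-divider rule, V = 34.3 × 7.660/16.01 = 16.41 V.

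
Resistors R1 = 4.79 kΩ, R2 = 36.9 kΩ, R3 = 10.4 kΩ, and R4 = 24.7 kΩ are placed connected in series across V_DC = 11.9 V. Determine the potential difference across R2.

Total series resistance ΣR = 4.79 + 36.9 + 10.4 + 24.7 = 76.79 kΩ.
Voltage divider: V = V_DC · (36.90 / 76.79) = 11.9 × 0.4805 = 5.718 V.

V ≈ 5.72 V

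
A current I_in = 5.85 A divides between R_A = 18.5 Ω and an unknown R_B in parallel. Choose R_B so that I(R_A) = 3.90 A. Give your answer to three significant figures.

R_B ≈ 37.0 Ω

In a two-way split, I_A/I_in = R_B/(R_A + R_B).
3.90/5.85 = R_B/(R_A + R_B) → R_B = R_A · (0.6667)/(1 − 0.6667) = 18.5 × 2.000 = 37.00 Ω.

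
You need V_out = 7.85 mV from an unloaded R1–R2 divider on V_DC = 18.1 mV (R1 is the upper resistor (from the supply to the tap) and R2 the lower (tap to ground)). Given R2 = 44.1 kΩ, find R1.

R1 ≈ 57.6 kΩ

The divider ratio is R2/(R1+R2) = 7.85/18.1 = 0.4337.
R1 = R2·(1/k − 1) = 44.1 × 1.306 = 57.58 kΩ.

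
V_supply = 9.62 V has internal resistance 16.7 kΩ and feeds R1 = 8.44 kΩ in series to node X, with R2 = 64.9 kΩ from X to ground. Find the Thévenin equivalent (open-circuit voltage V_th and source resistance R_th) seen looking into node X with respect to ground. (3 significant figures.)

R1' = 16.7 + 8.44 = 25.14 kΩ (source resistance + R1).
With X open, the divider is unloaded: V_th = 9.62 × 64.9/90.04 = 6.934 V.
Zeroing V_supply shorts the top of R1' to ground, so R_th = R1' ‖ R2 = 18.12 kΩ.

V_th ≈ 6.93 V, R_th ≈ 18.1 kΩ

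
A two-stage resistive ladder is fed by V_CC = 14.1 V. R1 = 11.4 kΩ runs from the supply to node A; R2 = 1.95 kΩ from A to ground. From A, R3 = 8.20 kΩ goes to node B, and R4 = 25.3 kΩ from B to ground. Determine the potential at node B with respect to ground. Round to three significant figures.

Node A sees R2 in parallel with the series input of stage 2, R3 + R4 = 33.50 kΩ.
Effective lower resistance at A: R2 ‖ 33.50 = 1.843 kΩ.
So V_A = 14.1 × 0.1392 = 1.962 V.
V_B = V_A × 0.7552 = 1.482 V.

V_B ≈ 1.48 V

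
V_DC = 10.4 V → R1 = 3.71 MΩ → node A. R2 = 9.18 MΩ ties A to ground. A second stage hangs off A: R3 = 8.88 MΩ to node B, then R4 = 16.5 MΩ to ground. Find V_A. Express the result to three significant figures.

Node A sees R2 in parallel with the series input of stage 2, R3 + R4 = 25.38 MΩ.
Effective lower resistance at A: R2 ‖ 25.38 = 6.742 MΩ.
V_A = 10.4 × 6.742/(3.71 + 6.742) = 6.708 V.

V_A ≈ 6.71 V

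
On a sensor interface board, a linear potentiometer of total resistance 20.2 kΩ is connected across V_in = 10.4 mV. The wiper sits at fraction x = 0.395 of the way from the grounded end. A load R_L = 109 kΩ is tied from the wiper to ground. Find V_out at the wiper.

V_out ≈ 3.93 mV

Split the track: R_lower = x·R_p = 7.979 kΩ, R_upper = (1−x)·R_p = 12.22 kΩ.
(x·R_p) ‖ R_L = 7.435 kΩ.
V_out = 10.4 × 7.435/(12.22 + 7.435) = 3.934 mV.
(Unloaded: V_out = x·V_in = 4.11 mV.)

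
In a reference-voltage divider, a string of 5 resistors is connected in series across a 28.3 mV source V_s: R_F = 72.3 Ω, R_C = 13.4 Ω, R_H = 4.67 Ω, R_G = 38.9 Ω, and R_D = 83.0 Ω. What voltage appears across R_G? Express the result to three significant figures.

V ≈ 5.19 mV

ΣR = 72.3 + 13.4 + 4.67 + 38.9 + 83.0 = 212.3 Ω.
V = V_s · R/ΣR = 28.3 × 0.1833 = 5.186 mV.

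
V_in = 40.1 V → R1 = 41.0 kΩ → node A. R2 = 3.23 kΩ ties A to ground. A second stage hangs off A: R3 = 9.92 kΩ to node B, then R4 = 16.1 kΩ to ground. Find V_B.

Looking into the second stage from A: R3 + R4 = 26.02 kΩ appears in parallel with R2.
R2 ‖ (R3+R4) = 2.873 kΩ.
So V_A = 40.1 × 0.06549 = 2.626 V.
Then the unloaded second divider: V_B = V_A × R4/(R3+R4) = 2.626 × 0.6188 = 1.625 V.

V_B ≈ 1.62 V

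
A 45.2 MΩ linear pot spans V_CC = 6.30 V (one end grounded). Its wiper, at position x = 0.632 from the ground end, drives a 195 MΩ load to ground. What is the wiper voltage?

V_out ≈ 3.78 V

Split the track: R_lower = x·R_p = 28.57 MΩ, R_upper = (1−x)·R_p = 16.63 MΩ.
R_L loads the lower segment: effective lower R = 24.92 MΩ.
Then V_out = V_CC · 24.92/(16.63 + 24.92) = 3.778 V.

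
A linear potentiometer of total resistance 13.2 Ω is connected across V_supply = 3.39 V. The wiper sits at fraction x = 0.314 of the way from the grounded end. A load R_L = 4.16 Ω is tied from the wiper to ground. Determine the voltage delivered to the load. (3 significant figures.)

V_out ≈ 0.632 V

Lower segment x·R_p = 4.145 Ω; upper segment (1−x)·R_p = 9.055 Ω.
(x·R_p) ‖ R_L = 2.076 Ω.
V_out = 3.39 × 2.076/(9.055 + 2.076) = 0.6323 V.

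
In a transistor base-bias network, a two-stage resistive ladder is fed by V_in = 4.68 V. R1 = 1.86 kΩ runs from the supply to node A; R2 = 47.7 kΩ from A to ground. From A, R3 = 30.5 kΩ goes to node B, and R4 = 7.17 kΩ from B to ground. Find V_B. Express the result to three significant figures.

V_B ≈ 0.818 V

Looking into the second stage from A: R3 + R4 = 37.67 kΩ appears in parallel with R2.
R2 ‖ (R3+R4) = 21.05 kΩ.
V_A = 4.68 × 21.05/(1.86 + 21.05) = 4.300 V.
Stage 2 is unloaded, so V_B = V_A · R4/(R3+R4) = 4.300 × 7.17/37.67 = 0.8185 V.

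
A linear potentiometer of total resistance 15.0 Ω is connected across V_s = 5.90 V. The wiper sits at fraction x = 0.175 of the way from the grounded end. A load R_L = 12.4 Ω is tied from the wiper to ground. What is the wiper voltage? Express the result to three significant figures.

Lower segment x·R_p = 2.625 Ω; upper segment (1−x)·R_p = 12.38 Ω.
Lower segment in parallel with the load: 2.625 ‖ 12.4 = 2.166 Ω.
V_out = 5.90 × 2.166/(12.38 + 2.166) = 0.8790 V.

V_out ≈ 0.879 V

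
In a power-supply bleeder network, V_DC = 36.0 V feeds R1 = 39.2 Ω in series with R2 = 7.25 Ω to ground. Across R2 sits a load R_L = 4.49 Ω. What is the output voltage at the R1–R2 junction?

V_out ≈ 2.38 V

First combine the lower leg with the load: R2 ‖ R_L = 2.773 Ω.
Voltage divider with the loaded lower leg: V_out = 36.0 × 2.773/(39.2 + 2.773) = 36.0 × 0.06606 = 2.378 V.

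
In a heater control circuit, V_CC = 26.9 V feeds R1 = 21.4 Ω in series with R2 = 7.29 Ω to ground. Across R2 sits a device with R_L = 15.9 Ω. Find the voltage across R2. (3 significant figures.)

V_out ≈ 5.09 V

R2 ‖ R_L = (7.29 × 15.9)/(7.29 + 15.9) = 4.998 Ω.
Now apply the divider: V_out = 26.9 × 0.1893 = 5.093 V.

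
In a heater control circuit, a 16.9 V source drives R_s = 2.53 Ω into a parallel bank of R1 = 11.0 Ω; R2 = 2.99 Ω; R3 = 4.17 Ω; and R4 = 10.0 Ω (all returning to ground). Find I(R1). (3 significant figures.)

I ≈ 0.523 A

Equivalent of the parallel group: R_p = 1.307 Ω.
Node voltage V_A = V_supply · R_p/(R_s + R_p) = 16.9 × 0.3406 = 5.756 V.
I(R1) = V_A / R1 = 5.756/11.0 = 0.5233 A.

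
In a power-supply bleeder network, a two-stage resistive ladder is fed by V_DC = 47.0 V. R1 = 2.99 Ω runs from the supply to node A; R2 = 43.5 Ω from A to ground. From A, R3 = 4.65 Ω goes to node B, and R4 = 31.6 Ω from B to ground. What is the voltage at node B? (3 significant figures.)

V_B ≈ 35.6 V

The second stage (R3 + R4 = 36.25 Ω) loads node A in parallel with R2.
R2 ‖ (R3+R4) = 19.77 Ω.
First divider: V_A = V_DC · 19.77/(2.99 + 19.77) = 40.83 V.
Then the unloaded second divider: V_B = V_A × R4/(R3+R4) = 40.83 × 0.8717 = 35.59 V.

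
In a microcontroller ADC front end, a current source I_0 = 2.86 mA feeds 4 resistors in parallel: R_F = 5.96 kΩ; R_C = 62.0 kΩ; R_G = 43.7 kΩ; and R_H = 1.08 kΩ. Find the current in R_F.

Conductances: ΣG = 1/5.96 + 1/62.0 + 1/43.7 + 1/1.08 = 1.133 (1/kΩ).
R_F takes the fraction G_k/ΣG = 0.1678/1.133 = 0.1481, so I = 2.86 × 0.1481 = 0.4236 mA.

I ≈ 0.424 mA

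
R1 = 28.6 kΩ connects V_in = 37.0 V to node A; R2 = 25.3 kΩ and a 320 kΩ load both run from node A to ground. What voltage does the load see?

V_out ≈ 16.7 V

First combine the lower leg with the load: R2 ‖ R_L = 23.45 kΩ.
Voltage divider with the loaded lower leg: V_out = 37.0 × 23.45/(28.6 + 23.45) = 37.0 × 0.4505 = 16.67 V.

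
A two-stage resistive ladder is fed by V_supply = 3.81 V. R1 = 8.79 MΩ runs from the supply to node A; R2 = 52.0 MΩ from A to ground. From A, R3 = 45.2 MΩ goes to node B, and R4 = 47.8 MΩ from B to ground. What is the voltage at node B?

Looking into the second stage from A: R3 + R4 = 93.00 MΩ appears in parallel with R2.
R2 ‖ (R3+R4) = 33.35 MΩ.
First divider: V_A = V_supply · 33.35/(8.79 + 33.35) = 3.015 V.
Then the unloaded second divider: V_B = V_A × R4/(R3+R4) = 3.015 × 0.5140 = 1.550 V.

V_B ≈ 1.55 V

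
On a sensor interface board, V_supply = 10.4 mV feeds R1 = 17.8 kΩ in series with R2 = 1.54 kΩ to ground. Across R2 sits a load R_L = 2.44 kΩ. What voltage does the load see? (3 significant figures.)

V_out ≈ 0.524 mV

First combine the lower leg with the load: R2 ‖ R_L = 0.9441 kΩ.
Now apply the divider: V_out = 10.4 × 0.05037 = 0.5238 mV.
(Unloaded it would be 0.828 mV; the load pulls it down.)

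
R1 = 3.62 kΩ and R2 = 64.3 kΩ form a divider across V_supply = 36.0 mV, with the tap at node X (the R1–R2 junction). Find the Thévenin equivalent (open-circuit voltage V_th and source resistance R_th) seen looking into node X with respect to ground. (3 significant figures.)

V_th ≈ 34.1 mV, R_th ≈ 3.43 kΩ

Open-circuit (no load on X): V_th = V_supply · R2/(R1 + R2) = 36.0 × 64.3/(3.620 + 64.3) = 34.08 mV.
Zeroing V_supply shorts the top of R1 to ground, so R_th = R1 ‖ R2 = 3.427 kΩ.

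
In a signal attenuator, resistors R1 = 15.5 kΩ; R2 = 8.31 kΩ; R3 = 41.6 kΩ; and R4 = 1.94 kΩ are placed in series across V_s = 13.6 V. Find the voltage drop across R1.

Total series resistance ΣR = 15.5 + 8.31 + 41.6 + 1.94 = 67.35 kΩ.
By the voltage-divider rule, V = 13.6 × 15.50/67.35 = 3.130 V.

V ≈ 3.13 V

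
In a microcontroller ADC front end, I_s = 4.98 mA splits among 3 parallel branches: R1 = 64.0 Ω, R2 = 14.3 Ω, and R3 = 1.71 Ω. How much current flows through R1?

I ≈ 0.116 mA

Conductances: ΣG = 1/64.0 + 1/14.3 + 1/1.71 = 0.6704 (1/Ω).
By the current-divider rule, I = I_s · G_k/ΣG = 4.98 × 0.02331 = 0.1161 mA.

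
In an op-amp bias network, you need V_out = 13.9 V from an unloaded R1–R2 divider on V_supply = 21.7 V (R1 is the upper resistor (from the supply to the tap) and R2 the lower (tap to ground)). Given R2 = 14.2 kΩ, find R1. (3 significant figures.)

R1 ≈ 7.97 kΩ

Required fraction k = V_out/V_supply = 0.6406.
So R1 = R2 · (V_supply/V_out − 1) = 14.2 × (21.7/13.9 − 1) = 14.2 × 0.5612 = 7.968 kΩ.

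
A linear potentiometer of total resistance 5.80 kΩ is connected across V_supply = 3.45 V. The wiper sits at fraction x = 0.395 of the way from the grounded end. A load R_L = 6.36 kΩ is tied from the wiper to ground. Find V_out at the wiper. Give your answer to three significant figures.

V_out ≈ 1.12 V

Lower segment x·R_p = 2.291 kΩ; upper segment (1−x)·R_p = 3.509 kΩ.
(x·R_p) ‖ R_L = 1.684 kΩ.
Loaded-divider output: V_out = 3.45 × 0.3243 = 1.119 V.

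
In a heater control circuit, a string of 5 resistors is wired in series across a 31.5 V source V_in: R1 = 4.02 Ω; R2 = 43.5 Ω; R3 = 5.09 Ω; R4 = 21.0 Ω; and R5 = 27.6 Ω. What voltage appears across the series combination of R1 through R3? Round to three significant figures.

V ≈ 16.4 V

ΣR = 4.02 + 43.5 + 5.09 + 21.0 + 27.6 = 101.2 Ω.
R_{R1..R3} = 4.02 + 43.5 + 5.09 = 52.61 Ω.
V = V_in · R/ΣR = 31.5 × 0.5198 = 16.37 V.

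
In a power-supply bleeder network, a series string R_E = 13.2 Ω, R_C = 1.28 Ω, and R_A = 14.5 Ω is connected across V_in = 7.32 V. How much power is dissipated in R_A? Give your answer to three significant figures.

P ≈ 0.925 W

Series current I = V_in/ΣR = 7.32/28.98 = 0.2526 A.
V(R_A) = I·R = 3.663 V; P = V·I = 3.663 × 0.2526 = 0.9251 W.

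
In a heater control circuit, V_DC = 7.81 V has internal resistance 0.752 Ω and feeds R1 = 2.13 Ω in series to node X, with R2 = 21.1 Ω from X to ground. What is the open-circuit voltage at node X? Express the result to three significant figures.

V_th ≈ 6.87 V

R1' = 0.752 + 2.13 = 2.882 Ω (source resistance + R1).
V_th is the unloaded tap voltage: V_DC · R2/(R1'+R2) = 7.81 × 0.8798 = 6.871 V.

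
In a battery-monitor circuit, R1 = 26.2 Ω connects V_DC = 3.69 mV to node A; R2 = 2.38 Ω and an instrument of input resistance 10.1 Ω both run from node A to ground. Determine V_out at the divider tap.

V_out ≈ 0.253 mV

The load sits in parallel with R2, giving an effective lower resistance R2' = R2·R_L/(R2+R_L) = 1.926 Ω.
Then V_out = V_DC · R2'/(R1 + R2') = 3.69 × 1.926/28.13 = 0.2527 mV.
(Unloaded it would be 0.307 mV; the load pulls it down.)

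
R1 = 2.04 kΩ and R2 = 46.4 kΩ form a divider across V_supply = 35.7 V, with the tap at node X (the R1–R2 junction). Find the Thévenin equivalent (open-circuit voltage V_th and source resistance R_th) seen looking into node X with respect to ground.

V_th ≈ 34.2 V, R_th ≈ 1.95 kΩ

With X open, the divider is unloaded: V_th = 35.7 × 46.4/48.44 = 34.20 V.
Zeroing V_supply shorts the top of R1 to ground, so R_th = R1 ‖ R2 = 1.954 kΩ.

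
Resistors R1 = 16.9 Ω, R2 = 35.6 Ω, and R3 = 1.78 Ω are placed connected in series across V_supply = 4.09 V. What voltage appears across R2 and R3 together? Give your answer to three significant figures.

V ≈ 2.82 V

Total series resistance ΣR = 16.9 + 35.6 + 1.78 = 54.28 Ω.
R_{R2..R3} = 35.6 + 1.78 = 37.38 Ω.
By the voltage-divider rule, V = 4.09 × 37.38/54.28 = 2.817 V.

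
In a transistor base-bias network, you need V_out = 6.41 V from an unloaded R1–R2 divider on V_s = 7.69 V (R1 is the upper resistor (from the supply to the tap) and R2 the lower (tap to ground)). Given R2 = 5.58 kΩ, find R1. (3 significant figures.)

R1 ≈ 1.11 kΩ

The divider ratio is R2/(R1+R2) = 6.41/7.69 = 0.8336.
Rearranging, R1 = R2·(1−k)/k = 5.58 × 0.1997 = 1.114 kΩ.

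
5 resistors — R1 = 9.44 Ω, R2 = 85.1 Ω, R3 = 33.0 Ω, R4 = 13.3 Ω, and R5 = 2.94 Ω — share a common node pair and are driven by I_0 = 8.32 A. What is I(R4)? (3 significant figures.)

I ≈ 1.11 A

Conductances: ΣG = 1/9.44 + 1/85.1 + 1/33.0 + 1/13.3 + 1/2.94 = 0.5633 (1/Ω).
R4 takes the fraction G_k/ΣG = 0.07519/0.5633 = 0.1335, so I = 8.32 × 0.1335 = 1.111 A.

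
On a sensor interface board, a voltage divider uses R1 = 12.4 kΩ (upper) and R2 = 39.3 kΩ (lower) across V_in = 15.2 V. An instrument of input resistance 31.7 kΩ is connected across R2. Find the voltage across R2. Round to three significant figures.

V_out ≈ 8.91 V

First combine the lower leg with the load: R2 ‖ R_L = 17.55 kΩ.
Voltage divider with the loaded lower leg: V_out = 15.2 × 17.55/(12.4 + 17.55) = 15.2 × 0.5859 = 8.906 V.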